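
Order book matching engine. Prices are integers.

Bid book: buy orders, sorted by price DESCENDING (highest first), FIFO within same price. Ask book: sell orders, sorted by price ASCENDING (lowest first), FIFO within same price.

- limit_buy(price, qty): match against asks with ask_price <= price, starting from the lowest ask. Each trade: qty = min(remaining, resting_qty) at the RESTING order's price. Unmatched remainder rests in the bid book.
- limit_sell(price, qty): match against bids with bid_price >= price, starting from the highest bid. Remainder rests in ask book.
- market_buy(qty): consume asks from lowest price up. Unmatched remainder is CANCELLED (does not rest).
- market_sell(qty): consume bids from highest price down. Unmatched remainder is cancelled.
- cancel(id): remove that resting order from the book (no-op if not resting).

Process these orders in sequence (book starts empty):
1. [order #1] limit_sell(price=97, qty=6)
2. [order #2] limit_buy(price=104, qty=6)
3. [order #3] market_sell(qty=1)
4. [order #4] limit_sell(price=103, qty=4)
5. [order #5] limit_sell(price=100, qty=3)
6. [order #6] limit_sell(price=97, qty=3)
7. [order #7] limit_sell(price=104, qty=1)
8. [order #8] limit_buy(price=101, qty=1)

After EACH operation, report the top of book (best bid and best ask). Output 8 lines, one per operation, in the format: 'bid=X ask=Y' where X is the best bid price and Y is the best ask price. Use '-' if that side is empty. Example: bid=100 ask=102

Answer: bid=- ask=97
bid=- ask=-
bid=- ask=-
bid=- ask=103
bid=- ask=100
bid=- ask=97
bid=- ask=97
bid=- ask=97

Derivation:
After op 1 [order #1] limit_sell(price=97, qty=6): fills=none; bids=[-] asks=[#1:6@97]
After op 2 [order #2] limit_buy(price=104, qty=6): fills=#2x#1:6@97; bids=[-] asks=[-]
After op 3 [order #3] market_sell(qty=1): fills=none; bids=[-] asks=[-]
After op 4 [order #4] limit_sell(price=103, qty=4): fills=none; bids=[-] asks=[#4:4@103]
After op 5 [order #5] limit_sell(price=100, qty=3): fills=none; bids=[-] asks=[#5:3@100 #4:4@103]
After op 6 [order #6] limit_sell(price=97, qty=3): fills=none; bids=[-] asks=[#6:3@97 #5:3@100 #4:4@103]
After op 7 [order #7] limit_sell(price=104, qty=1): fills=none; bids=[-] asks=[#6:3@97 #5:3@100 #4:4@103 #7:1@104]
After op 8 [order #8] limit_buy(price=101, qty=1): fills=#8x#6:1@97; bids=[-] asks=[#6:2@97 #5:3@100 #4:4@103 #7:1@104]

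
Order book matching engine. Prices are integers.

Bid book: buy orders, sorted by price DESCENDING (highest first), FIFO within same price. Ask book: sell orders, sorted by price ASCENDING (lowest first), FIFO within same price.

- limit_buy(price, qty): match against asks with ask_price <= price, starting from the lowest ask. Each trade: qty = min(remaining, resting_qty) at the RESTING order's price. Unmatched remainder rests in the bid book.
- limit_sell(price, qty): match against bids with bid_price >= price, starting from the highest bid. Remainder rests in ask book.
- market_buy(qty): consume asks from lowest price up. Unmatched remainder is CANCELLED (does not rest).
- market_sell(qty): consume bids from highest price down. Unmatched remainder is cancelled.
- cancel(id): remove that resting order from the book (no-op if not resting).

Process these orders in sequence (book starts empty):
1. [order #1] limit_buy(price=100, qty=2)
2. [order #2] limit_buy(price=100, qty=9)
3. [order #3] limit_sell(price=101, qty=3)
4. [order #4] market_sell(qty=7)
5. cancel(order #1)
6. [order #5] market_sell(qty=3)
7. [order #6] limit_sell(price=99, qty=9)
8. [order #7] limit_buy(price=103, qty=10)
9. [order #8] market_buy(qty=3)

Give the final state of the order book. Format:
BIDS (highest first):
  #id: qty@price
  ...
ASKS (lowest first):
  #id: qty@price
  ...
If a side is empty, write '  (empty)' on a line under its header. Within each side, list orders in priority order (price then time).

After op 1 [order #1] limit_buy(price=100, qty=2): fills=none; bids=[#1:2@100] asks=[-]
After op 2 [order #2] limit_buy(price=100, qty=9): fills=none; bids=[#1:2@100 #2:9@100] asks=[-]
After op 3 [order #3] limit_sell(price=101, qty=3): fills=none; bids=[#1:2@100 #2:9@100] asks=[#3:3@101]
After op 4 [order #4] market_sell(qty=7): fills=#1x#4:2@100 #2x#4:5@100; bids=[#2:4@100] asks=[#3:3@101]
After op 5 cancel(order #1): fills=none; bids=[#2:4@100] asks=[#3:3@101]
After op 6 [order #5] market_sell(qty=3): fills=#2x#5:3@100; bids=[#2:1@100] asks=[#3:3@101]
After op 7 [order #6] limit_sell(price=99, qty=9): fills=#2x#6:1@100; bids=[-] asks=[#6:8@99 #3:3@101]
After op 8 [order #7] limit_buy(price=103, qty=10): fills=#7x#6:8@99 #7x#3:2@101; bids=[-] asks=[#3:1@101]
After op 9 [order #8] market_buy(qty=3): fills=#8x#3:1@101; bids=[-] asks=[-]

Answer: BIDS (highest first):
  (empty)
ASKS (lowest first):
  (empty)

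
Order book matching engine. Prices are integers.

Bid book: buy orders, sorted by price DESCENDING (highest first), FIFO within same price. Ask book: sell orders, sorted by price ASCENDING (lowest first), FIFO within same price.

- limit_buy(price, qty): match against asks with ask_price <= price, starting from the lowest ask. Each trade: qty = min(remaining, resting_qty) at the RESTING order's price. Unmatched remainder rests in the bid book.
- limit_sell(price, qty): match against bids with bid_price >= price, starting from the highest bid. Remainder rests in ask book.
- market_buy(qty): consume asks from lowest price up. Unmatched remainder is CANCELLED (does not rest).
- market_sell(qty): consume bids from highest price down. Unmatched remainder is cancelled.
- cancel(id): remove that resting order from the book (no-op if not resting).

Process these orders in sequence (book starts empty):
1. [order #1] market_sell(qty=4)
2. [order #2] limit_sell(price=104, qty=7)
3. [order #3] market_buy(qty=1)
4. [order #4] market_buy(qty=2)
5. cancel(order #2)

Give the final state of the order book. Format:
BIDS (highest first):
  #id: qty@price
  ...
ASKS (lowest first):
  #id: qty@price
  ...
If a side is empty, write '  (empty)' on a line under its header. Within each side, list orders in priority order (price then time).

Answer: BIDS (highest first):
  (empty)
ASKS (lowest first):
  (empty)

Derivation:
After op 1 [order #1] market_sell(qty=4): fills=none; bids=[-] asks=[-]
After op 2 [order #2] limit_sell(price=104, qty=7): fills=none; bids=[-] asks=[#2:7@104]
After op 3 [order #3] market_buy(qty=1): fills=#3x#2:1@104; bids=[-] asks=[#2:6@104]
After op 4 [order #4] market_buy(qty=2): fills=#4x#2:2@104; bids=[-] asks=[#2:4@104]
After op 5 cancel(order #2): fills=none; bids=[-] asks=[-]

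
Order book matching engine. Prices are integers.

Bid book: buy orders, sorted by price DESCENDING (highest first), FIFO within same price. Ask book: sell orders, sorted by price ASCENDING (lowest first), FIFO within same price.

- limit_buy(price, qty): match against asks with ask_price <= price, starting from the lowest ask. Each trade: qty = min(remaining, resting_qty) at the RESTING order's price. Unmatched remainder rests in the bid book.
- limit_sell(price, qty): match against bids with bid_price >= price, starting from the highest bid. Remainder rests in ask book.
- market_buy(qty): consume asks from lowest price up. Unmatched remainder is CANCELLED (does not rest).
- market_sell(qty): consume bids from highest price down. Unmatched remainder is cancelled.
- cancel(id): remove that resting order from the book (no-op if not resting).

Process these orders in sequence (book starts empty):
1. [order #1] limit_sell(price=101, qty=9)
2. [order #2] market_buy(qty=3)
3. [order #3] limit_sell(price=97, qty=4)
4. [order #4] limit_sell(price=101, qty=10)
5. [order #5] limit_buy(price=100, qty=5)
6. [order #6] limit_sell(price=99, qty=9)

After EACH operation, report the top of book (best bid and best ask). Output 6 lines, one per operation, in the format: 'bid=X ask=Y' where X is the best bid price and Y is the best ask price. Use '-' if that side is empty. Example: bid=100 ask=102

After op 1 [order #1] limit_sell(price=101, qty=9): fills=none; bids=[-] asks=[#1:9@101]
After op 2 [order #2] market_buy(qty=3): fills=#2x#1:3@101; bids=[-] asks=[#1:6@101]
After op 3 [order #3] limit_sell(price=97, qty=4): fills=none; bids=[-] asks=[#3:4@97 #1:6@101]
After op 4 [order #4] limit_sell(price=101, qty=10): fills=none; bids=[-] asks=[#3:4@97 #1:6@101 #4:10@101]
After op 5 [order #5] limit_buy(price=100, qty=5): fills=#5x#3:4@97; bids=[#5:1@100] asks=[#1:6@101 #4:10@101]
After op 6 [order #6] limit_sell(price=99, qty=9): fills=#5x#6:1@100; bids=[-] asks=[#6:8@99 #1:6@101 #4:10@101]

Answer: bid=- ask=101
bid=- ask=101
bid=- ask=97
bid=- ask=97
bid=100 ask=101
bid=- ask=99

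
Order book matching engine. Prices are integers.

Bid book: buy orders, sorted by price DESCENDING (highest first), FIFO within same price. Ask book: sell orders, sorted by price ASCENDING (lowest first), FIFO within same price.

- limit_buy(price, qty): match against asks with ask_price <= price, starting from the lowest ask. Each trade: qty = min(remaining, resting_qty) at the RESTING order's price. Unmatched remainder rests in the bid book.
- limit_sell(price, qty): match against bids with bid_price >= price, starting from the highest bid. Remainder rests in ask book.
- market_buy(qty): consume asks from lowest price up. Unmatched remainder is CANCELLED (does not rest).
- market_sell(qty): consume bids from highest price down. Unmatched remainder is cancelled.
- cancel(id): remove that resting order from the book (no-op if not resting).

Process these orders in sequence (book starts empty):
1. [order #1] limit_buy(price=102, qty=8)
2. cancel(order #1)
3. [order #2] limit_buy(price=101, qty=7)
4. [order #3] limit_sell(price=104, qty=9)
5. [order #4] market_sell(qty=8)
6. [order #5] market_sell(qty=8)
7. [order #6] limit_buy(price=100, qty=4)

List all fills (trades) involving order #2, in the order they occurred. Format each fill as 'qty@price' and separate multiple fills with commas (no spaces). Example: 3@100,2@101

After op 1 [order #1] limit_buy(price=102, qty=8): fills=none; bids=[#1:8@102] asks=[-]
After op 2 cancel(order #1): fills=none; bids=[-] asks=[-]
After op 3 [order #2] limit_buy(price=101, qty=7): fills=none; bids=[#2:7@101] asks=[-]
After op 4 [order #3] limit_sell(price=104, qty=9): fills=none; bids=[#2:7@101] asks=[#3:9@104]
After op 5 [order #4] market_sell(qty=8): fills=#2x#4:7@101; bids=[-] asks=[#3:9@104]
After op 6 [order #5] market_sell(qty=8): fills=none; bids=[-] asks=[#3:9@104]
After op 7 [order #6] limit_buy(price=100, qty=4): fills=none; bids=[#6:4@100] asks=[#3:9@104]

Answer: 7@101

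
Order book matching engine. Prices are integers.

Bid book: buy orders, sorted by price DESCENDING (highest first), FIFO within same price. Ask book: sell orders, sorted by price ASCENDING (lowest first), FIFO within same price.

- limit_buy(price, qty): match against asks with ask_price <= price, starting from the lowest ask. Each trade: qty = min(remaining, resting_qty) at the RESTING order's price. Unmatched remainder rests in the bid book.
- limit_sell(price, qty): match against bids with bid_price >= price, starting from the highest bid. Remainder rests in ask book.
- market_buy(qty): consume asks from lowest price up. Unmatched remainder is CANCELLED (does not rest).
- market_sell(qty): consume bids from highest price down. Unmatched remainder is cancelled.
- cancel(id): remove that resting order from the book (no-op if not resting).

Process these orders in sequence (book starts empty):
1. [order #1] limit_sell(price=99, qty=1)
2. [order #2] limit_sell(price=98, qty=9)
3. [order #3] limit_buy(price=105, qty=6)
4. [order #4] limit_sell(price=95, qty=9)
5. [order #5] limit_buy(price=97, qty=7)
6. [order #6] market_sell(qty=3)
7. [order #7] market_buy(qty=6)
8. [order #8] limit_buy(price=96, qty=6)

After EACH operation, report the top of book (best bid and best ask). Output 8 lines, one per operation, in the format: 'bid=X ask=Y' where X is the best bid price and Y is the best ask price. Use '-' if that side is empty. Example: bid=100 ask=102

After op 1 [order #1] limit_sell(price=99, qty=1): fills=none; bids=[-] asks=[#1:1@99]
After op 2 [order #2] limit_sell(price=98, qty=9): fills=none; bids=[-] asks=[#2:9@98 #1:1@99]
After op 3 [order #3] limit_buy(price=105, qty=6): fills=#3x#2:6@98; bids=[-] asks=[#2:3@98 #1:1@99]
After op 4 [order #4] limit_sell(price=95, qty=9): fills=none; bids=[-] asks=[#4:9@95 #2:3@98 #1:1@99]
After op 5 [order #5] limit_buy(price=97, qty=7): fills=#5x#4:7@95; bids=[-] asks=[#4:2@95 #2:3@98 #1:1@99]
After op 6 [order #6] market_sell(qty=3): fills=none; bids=[-] asks=[#4:2@95 #2:3@98 #1:1@99]
After op 7 [order #7] market_buy(qty=6): fills=#7x#4:2@95 #7x#2:3@98 #7x#1:1@99; bids=[-] asks=[-]
After op 8 [order #8] limit_buy(price=96, qty=6): fills=none; bids=[#8:6@96] asks=[-]

Answer: bid=- ask=99
bid=- ask=98
bid=- ask=98
bid=- ask=95
bid=- ask=95
bid=- ask=95
bid=- ask=-
bid=96 ask=-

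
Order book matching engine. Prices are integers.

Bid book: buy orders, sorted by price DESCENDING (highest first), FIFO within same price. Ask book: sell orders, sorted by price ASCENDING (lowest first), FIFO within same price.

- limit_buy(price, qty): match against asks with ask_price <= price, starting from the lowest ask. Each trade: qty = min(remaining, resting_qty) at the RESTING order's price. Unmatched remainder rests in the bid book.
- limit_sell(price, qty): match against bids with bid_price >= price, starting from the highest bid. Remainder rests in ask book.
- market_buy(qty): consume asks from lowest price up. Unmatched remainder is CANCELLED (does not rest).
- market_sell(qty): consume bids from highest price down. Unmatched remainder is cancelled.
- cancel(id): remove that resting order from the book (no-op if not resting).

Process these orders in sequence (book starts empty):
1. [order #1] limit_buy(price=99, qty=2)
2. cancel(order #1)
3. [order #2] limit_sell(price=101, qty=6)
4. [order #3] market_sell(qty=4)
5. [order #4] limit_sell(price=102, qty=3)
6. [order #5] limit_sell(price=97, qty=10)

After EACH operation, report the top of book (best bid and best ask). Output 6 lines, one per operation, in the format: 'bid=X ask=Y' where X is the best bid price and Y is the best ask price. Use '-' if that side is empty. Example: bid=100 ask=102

Answer: bid=99 ask=-
bid=- ask=-
bid=- ask=101
bid=- ask=101
bid=- ask=101
bid=- ask=97

Derivation:
After op 1 [order #1] limit_buy(price=99, qty=2): fills=none; bids=[#1:2@99] asks=[-]
After op 2 cancel(order #1): fills=none; bids=[-] asks=[-]
After op 3 [order #2] limit_sell(price=101, qty=6): fills=none; bids=[-] asks=[#2:6@101]
After op 4 [order #3] market_sell(qty=4): fills=none; bids=[-] asks=[#2:6@101]
After op 5 [order #4] limit_sell(price=102, qty=3): fills=none; bids=[-] asks=[#2:6@101 #4:3@102]
After op 6 [order #5] limit_sell(price=97, qty=10): fills=none; bids=[-] asks=[#5:10@97 #2:6@101 #4:3@102]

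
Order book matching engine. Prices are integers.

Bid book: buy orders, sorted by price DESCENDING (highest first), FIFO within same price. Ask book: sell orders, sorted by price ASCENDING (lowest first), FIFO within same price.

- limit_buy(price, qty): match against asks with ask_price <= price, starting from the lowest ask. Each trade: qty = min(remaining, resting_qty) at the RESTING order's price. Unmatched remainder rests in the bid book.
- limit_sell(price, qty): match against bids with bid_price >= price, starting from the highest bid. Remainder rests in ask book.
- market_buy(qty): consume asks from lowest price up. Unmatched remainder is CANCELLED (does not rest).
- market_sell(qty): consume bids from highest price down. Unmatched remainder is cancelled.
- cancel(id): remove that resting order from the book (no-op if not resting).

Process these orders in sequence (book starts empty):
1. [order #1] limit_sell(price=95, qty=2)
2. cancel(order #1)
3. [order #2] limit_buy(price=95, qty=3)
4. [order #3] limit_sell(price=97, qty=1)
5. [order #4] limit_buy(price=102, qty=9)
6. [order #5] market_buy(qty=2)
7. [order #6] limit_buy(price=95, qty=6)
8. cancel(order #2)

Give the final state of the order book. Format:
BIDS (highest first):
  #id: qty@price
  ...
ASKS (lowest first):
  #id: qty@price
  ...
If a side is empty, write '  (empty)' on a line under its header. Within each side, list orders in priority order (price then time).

Answer: BIDS (highest first):
  #4: 8@102
  #6: 6@95
ASKS (lowest first):
  (empty)

Derivation:
After op 1 [order #1] limit_sell(price=95, qty=2): fills=none; bids=[-] asks=[#1:2@95]
After op 2 cancel(order #1): fills=none; bids=[-] asks=[-]
After op 3 [order #2] limit_buy(price=95, qty=3): fills=none; bids=[#2:3@95] asks=[-]
After op 4 [order #3] limit_sell(price=97, qty=1): fills=none; bids=[#2:3@95] asks=[#3:1@97]
After op 5 [order #4] limit_buy(price=102, qty=9): fills=#4x#3:1@97; bids=[#4:8@102 #2:3@95] asks=[-]
After op 6 [order #5] market_buy(qty=2): fills=none; bids=[#4:8@102 #2:3@95] asks=[-]
After op 7 [order #6] limit_buy(price=95, qty=6): fills=none; bids=[#4:8@102 #2:3@95 #6:6@95] asks=[-]
After op 8 cancel(order #2): fills=none; bids=[#4:8@102 #6:6@95] asks=[-]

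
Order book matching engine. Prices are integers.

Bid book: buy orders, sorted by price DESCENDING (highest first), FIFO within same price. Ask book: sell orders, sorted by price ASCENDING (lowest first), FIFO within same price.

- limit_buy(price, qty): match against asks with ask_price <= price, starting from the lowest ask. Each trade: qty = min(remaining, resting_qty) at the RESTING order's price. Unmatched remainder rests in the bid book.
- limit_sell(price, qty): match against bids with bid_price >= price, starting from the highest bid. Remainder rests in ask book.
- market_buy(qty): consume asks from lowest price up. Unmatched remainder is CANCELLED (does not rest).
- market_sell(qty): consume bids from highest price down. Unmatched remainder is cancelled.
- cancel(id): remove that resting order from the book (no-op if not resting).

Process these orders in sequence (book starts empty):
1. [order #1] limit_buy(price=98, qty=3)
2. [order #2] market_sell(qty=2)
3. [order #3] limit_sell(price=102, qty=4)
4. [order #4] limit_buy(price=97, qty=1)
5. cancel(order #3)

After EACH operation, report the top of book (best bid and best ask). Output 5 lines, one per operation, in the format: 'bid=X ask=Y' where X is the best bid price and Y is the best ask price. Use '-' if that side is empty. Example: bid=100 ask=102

Answer: bid=98 ask=-
bid=98 ask=-
bid=98 ask=102
bid=98 ask=102
bid=98 ask=-

Derivation:
After op 1 [order #1] limit_buy(price=98, qty=3): fills=none; bids=[#1:3@98] asks=[-]
After op 2 [order #2] market_sell(qty=2): fills=#1x#2:2@98; bids=[#1:1@98] asks=[-]
After op 3 [order #3] limit_sell(price=102, qty=4): fills=none; bids=[#1:1@98] asks=[#3:4@102]
After op 4 [order #4] limit_buy(price=97, qty=1): fills=none; bids=[#1:1@98 #4:1@97] asks=[#3:4@102]
After op 5 cancel(order #3): fills=none; bids=[#1:1@98 #4:1@97] asks=[-]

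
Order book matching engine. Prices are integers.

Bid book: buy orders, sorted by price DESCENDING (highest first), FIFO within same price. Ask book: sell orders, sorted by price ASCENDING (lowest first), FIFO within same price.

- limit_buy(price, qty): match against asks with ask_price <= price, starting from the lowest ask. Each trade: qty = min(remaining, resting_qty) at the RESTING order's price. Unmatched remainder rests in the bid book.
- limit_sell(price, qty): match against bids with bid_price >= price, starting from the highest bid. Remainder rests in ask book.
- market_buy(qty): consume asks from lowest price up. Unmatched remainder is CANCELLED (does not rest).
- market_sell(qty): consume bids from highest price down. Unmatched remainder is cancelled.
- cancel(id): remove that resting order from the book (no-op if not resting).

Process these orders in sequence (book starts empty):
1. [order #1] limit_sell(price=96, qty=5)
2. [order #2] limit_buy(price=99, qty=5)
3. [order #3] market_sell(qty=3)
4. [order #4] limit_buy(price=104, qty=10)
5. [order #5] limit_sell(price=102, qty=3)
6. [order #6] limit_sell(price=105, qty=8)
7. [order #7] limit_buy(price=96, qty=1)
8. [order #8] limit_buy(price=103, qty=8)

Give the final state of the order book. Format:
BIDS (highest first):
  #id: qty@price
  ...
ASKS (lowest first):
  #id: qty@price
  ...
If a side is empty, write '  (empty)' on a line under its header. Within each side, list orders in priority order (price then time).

Answer: BIDS (highest first):
  #4: 7@104
  #8: 8@103
  #7: 1@96
ASKS (lowest first):
  #6: 8@105

Derivation:
After op 1 [order #1] limit_sell(price=96, qty=5): fills=none; bids=[-] asks=[#1:5@96]
After op 2 [order #2] limit_buy(price=99, qty=5): fills=#2x#1:5@96; bids=[-] asks=[-]
After op 3 [order #3] market_sell(qty=3): fills=none; bids=[-] asks=[-]
After op 4 [order #4] limit_buy(price=104, qty=10): fills=none; bids=[#4:10@104] asks=[-]
After op 5 [order #5] limit_sell(price=102, qty=3): fills=#4x#5:3@104; bids=[#4:7@104] asks=[-]
After op 6 [order #6] limit_sell(price=105, qty=8): fills=none; bids=[#4:7@104] asks=[#6:8@105]
After op 7 [order #7] limit_buy(price=96, qty=1): fills=none; bids=[#4:7@104 #7:1@96] asks=[#6:8@105]
After op 8 [order #8] limit_buy(price=103, qty=8): fills=none; bids=[#4:7@104 #8:8@103 #7:1@96] asks=[#6:8@105]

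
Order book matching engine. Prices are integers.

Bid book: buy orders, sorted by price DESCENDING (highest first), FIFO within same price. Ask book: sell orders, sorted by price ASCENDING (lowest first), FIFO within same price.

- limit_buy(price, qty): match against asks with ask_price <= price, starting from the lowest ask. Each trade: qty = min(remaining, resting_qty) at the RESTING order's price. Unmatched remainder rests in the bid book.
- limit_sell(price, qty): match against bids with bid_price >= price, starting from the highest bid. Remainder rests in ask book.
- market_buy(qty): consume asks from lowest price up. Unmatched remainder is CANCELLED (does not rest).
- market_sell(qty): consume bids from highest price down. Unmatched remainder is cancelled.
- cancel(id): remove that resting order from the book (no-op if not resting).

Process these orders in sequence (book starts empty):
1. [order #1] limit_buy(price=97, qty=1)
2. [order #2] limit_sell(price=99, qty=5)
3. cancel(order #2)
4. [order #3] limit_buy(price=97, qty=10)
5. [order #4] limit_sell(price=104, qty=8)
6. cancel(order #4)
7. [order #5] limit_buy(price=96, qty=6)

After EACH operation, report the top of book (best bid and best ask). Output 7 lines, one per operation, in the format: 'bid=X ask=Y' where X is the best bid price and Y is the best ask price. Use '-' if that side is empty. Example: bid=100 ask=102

Answer: bid=97 ask=-
bid=97 ask=99
bid=97 ask=-
bid=97 ask=-
bid=97 ask=104
bid=97 ask=-
bid=97 ask=-

Derivation:
After op 1 [order #1] limit_buy(price=97, qty=1): fills=none; bids=[#1:1@97] asks=[-]
After op 2 [order #2] limit_sell(price=99, qty=5): fills=none; bids=[#1:1@97] asks=[#2:5@99]
After op 3 cancel(order #2): fills=none; bids=[#1:1@97] asks=[-]
After op 4 [order #3] limit_buy(price=97, qty=10): fills=none; bids=[#1:1@97 #3:10@97] asks=[-]
After op 5 [order #4] limit_sell(price=104, qty=8): fills=none; bids=[#1:1@97 #3:10@97] asks=[#4:8@104]
After op 6 cancel(order #4): fills=none; bids=[#1:1@97 #3:10@97] asks=[-]
After op 7 [order #5] limit_buy(price=96, qty=6): fills=none; bids=[#1:1@97 #3:10@97 #5:6@96] asks=[-]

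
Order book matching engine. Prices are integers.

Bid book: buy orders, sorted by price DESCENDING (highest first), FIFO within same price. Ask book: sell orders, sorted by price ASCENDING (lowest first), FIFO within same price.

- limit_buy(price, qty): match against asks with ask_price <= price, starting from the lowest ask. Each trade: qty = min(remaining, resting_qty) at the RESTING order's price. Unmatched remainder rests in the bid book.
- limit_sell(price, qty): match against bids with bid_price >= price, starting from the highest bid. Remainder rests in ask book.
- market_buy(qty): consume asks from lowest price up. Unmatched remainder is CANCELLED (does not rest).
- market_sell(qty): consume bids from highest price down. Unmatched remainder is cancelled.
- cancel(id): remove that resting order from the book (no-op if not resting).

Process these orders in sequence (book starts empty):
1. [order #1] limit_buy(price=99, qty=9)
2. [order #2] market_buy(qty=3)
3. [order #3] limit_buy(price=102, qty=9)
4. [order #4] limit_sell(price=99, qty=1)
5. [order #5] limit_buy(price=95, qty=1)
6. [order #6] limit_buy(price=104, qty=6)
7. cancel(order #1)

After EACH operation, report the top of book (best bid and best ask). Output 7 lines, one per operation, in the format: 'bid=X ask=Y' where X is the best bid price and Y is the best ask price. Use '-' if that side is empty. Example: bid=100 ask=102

After op 1 [order #1] limit_buy(price=99, qty=9): fills=none; bids=[#1:9@99] asks=[-]
After op 2 [order #2] market_buy(qty=3): fills=none; bids=[#1:9@99] asks=[-]
After op 3 [order #3] limit_buy(price=102, qty=9): fills=none; bids=[#3:9@102 #1:9@99] asks=[-]
After op 4 [order #4] limit_sell(price=99, qty=1): fills=#3x#4:1@102; bids=[#3:8@102 #1:9@99] asks=[-]
After op 5 [order #5] limit_buy(price=95, qty=1): fills=none; bids=[#3:8@102 #1:9@99 #5:1@95] asks=[-]
After op 6 [order #6] limit_buy(price=104, qty=6): fills=none; bids=[#6:6@104 #3:8@102 #1:9@99 #5:1@95] asks=[-]
After op 7 cancel(order #1): fills=none; bids=[#6:6@104 #3:8@102 #5:1@95] asks=[-]

Answer: bid=99 ask=-
bid=99 ask=-
bid=102 ask=-
bid=102 ask=-
bid=102 ask=-
bid=104 ask=-
bid=104 ask=-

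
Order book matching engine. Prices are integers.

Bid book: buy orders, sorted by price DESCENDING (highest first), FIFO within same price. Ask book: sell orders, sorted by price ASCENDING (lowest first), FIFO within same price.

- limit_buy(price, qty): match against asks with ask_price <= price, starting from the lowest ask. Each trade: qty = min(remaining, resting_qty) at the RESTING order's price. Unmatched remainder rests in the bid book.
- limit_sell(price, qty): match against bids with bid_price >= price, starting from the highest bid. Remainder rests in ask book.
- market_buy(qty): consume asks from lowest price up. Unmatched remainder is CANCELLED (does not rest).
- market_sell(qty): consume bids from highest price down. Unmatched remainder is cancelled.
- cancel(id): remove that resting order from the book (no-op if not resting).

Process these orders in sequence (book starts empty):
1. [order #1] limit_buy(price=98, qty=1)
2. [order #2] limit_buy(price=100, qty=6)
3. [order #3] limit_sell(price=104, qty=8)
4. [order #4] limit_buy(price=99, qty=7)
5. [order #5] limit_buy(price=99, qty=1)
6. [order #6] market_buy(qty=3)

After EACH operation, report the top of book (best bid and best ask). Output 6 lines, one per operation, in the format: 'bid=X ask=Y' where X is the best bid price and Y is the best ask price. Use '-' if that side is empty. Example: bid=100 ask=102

After op 1 [order #1] limit_buy(price=98, qty=1): fills=none; bids=[#1:1@98] asks=[-]
After op 2 [order #2] limit_buy(price=100, qty=6): fills=none; bids=[#2:6@100 #1:1@98] asks=[-]
After op 3 [order #3] limit_sell(price=104, qty=8): fills=none; bids=[#2:6@100 #1:1@98] asks=[#3:8@104]
After op 4 [order #4] limit_buy(price=99, qty=7): fills=none; bids=[#2:6@100 #4:7@99 #1:1@98] asks=[#3:8@104]
After op 5 [order #5] limit_buy(price=99, qty=1): fills=none; bids=[#2:6@100 #4:7@99 #5:1@99 #1:1@98] asks=[#3:8@104]
After op 6 [order #6] market_buy(qty=3): fills=#6x#3:3@104; bids=[#2:6@100 #4:7@99 #5:1@99 #1:1@98] asks=[#3:5@104]

Answer: bid=98 ask=-
bid=100 ask=-
bid=100 ask=104
bid=100 ask=104
bid=100 ask=104
bid=100 ask=104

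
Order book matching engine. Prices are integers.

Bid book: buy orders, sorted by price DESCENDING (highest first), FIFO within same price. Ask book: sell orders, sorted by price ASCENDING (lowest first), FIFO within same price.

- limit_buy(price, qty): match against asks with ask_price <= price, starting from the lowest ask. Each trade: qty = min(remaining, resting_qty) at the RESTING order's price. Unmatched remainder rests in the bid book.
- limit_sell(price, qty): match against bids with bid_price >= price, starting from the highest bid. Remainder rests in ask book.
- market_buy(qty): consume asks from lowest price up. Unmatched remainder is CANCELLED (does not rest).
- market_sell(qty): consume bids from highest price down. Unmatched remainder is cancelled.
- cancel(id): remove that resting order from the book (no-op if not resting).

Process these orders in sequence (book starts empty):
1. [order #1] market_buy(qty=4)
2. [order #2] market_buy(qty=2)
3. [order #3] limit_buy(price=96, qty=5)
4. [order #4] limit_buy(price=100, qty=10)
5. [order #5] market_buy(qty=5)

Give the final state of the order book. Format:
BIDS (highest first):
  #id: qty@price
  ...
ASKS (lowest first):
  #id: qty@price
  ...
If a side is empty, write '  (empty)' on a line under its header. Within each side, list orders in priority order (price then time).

Answer: BIDS (highest first):
  #4: 10@100
  #3: 5@96
ASKS (lowest first):
  (empty)

Derivation:
After op 1 [order #1] market_buy(qty=4): fills=none; bids=[-] asks=[-]
After op 2 [order #2] market_buy(qty=2): fills=none; bids=[-] asks=[-]
After op 3 [order #3] limit_buy(price=96, qty=5): fills=none; bids=[#3:5@96] asks=[-]
After op 4 [order #4] limit_buy(price=100, qty=10): fills=none; bids=[#4:10@100 #3:5@96] asks=[-]
After op 5 [order #5] market_buy(qty=5): fills=none; bids=[#4:10@100 #3:5@96] asks=[-]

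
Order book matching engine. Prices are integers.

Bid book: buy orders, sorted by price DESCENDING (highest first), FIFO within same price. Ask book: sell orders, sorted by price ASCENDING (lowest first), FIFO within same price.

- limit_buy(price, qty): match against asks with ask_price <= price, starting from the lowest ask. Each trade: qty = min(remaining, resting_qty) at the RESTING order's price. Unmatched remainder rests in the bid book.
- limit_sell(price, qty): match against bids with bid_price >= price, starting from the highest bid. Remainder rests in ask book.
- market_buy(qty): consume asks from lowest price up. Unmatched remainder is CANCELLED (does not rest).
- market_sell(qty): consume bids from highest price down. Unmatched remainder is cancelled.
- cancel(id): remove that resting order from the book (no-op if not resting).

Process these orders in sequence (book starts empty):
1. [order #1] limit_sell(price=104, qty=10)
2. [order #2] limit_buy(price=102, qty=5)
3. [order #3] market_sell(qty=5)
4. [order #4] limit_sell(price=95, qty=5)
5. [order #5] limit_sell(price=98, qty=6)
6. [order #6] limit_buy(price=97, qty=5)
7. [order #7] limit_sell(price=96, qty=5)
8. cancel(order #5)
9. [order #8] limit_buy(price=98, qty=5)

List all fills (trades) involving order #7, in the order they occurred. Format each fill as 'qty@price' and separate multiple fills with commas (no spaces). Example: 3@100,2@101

Answer: 5@96

Derivation:
After op 1 [order #1] limit_sell(price=104, qty=10): fills=none; bids=[-] asks=[#1:10@104]
After op 2 [order #2] limit_buy(price=102, qty=5): fills=none; bids=[#2:5@102] asks=[#1:10@104]
After op 3 [order #3] market_sell(qty=5): fills=#2x#3:5@102; bids=[-] asks=[#1:10@104]
After op 4 [order #4] limit_sell(price=95, qty=5): fills=none; bids=[-] asks=[#4:5@95 #1:10@104]
After op 5 [order #5] limit_sell(price=98, qty=6): fills=none; bids=[-] asks=[#4:5@95 #5:6@98 #1:10@104]
After op 6 [order #6] limit_buy(price=97, qty=5): fills=#6x#4:5@95; bids=[-] asks=[#5:6@98 #1:10@104]
After op 7 [order #7] limit_sell(price=96, qty=5): fills=none; bids=[-] asks=[#7:5@96 #5:6@98 #1:10@104]
After op 8 cancel(order #5): fills=none; bids=[-] asks=[#7:5@96 #1:10@104]
After op 9 [order #8] limit_buy(price=98, qty=5): fills=#8x#7:5@96; bids=[-] asks=[#1:10@104]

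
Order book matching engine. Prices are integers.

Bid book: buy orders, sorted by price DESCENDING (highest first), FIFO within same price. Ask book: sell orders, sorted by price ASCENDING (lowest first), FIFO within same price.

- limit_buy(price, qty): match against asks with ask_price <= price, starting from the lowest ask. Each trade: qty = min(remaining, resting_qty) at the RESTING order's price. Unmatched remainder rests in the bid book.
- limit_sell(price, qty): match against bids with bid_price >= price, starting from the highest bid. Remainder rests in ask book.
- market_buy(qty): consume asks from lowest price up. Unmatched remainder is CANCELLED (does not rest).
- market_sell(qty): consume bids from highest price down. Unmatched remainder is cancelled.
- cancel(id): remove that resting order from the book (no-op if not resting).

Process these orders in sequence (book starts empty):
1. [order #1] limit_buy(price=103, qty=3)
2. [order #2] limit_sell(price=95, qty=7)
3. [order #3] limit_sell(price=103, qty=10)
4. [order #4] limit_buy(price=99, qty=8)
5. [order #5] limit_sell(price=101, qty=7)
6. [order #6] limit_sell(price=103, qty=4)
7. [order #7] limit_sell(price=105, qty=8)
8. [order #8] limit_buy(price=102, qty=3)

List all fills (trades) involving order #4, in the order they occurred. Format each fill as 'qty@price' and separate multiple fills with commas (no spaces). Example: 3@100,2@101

After op 1 [order #1] limit_buy(price=103, qty=3): fills=none; bids=[#1:3@103] asks=[-]
After op 2 [order #2] limit_sell(price=95, qty=7): fills=#1x#2:3@103; bids=[-] asks=[#2:4@95]
After op 3 [order #3] limit_sell(price=103, qty=10): fills=none; bids=[-] asks=[#2:4@95 #3:10@103]
After op 4 [order #4] limit_buy(price=99, qty=8): fills=#4x#2:4@95; bids=[#4:4@99] asks=[#3:10@103]
After op 5 [order #5] limit_sell(price=101, qty=7): fills=none; bids=[#4:4@99] asks=[#5:7@101 #3:10@103]
After op 6 [order #6] limit_sell(price=103, qty=4): fills=none; bids=[#4:4@99] asks=[#5:7@101 #3:10@103 #6:4@103]
After op 7 [order #7] limit_sell(price=105, qty=8): fills=none; bids=[#4:4@99] asks=[#5:7@101 #3:10@103 #6:4@103 #7:8@105]
After op 8 [order #8] limit_buy(price=102, qty=3): fills=#8x#5:3@101; bids=[#4:4@99] asks=[#5:4@101 #3:10@103 #6:4@103 #7:8@105]

Answer: 4@95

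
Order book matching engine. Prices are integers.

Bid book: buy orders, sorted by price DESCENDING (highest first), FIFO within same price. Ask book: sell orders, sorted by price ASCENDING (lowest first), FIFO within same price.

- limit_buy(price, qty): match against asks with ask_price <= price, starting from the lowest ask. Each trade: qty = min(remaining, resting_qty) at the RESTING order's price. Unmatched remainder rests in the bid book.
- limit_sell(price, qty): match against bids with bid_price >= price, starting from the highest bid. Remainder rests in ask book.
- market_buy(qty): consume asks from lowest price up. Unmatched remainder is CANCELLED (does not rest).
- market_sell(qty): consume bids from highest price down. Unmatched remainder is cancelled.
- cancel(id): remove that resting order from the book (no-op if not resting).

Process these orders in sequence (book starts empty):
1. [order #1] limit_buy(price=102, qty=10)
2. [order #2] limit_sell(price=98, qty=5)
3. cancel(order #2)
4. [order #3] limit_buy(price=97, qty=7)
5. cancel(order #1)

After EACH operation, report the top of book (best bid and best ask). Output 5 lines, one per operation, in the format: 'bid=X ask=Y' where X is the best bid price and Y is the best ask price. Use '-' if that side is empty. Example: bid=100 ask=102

After op 1 [order #1] limit_buy(price=102, qty=10): fills=none; bids=[#1:10@102] asks=[-]
After op 2 [order #2] limit_sell(price=98, qty=5): fills=#1x#2:5@102; bids=[#1:5@102] asks=[-]
After op 3 cancel(order #2): fills=none; bids=[#1:5@102] asks=[-]
After op 4 [order #3] limit_buy(price=97, qty=7): fills=none; bids=[#1:5@102 #3:7@97] asks=[-]
After op 5 cancel(order #1): fills=none; bids=[#3:7@97] asks=[-]

Answer: bid=102 ask=-
bid=102 ask=-
bid=102 ask=-
bid=102 ask=-
bid=97 ask=-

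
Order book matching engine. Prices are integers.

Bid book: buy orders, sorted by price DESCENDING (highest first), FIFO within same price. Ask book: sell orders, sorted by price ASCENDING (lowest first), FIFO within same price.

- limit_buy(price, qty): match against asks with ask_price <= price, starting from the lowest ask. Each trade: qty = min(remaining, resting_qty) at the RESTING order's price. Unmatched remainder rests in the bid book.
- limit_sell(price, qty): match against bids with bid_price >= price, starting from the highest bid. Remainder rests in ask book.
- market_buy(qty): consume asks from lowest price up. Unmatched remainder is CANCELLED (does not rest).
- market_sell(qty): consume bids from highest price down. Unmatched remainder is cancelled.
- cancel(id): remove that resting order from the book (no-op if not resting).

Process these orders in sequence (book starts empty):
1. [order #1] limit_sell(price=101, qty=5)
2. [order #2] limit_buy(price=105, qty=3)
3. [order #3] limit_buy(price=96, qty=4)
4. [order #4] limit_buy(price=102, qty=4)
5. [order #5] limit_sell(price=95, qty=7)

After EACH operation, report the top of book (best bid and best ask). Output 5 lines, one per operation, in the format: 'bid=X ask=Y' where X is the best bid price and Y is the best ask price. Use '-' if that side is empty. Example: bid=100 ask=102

Answer: bid=- ask=101
bid=- ask=101
bid=96 ask=101
bid=102 ask=-
bid=- ask=95

Derivation:
After op 1 [order #1] limit_sell(price=101, qty=5): fills=none; bids=[-] asks=[#1:5@101]
After op 2 [order #2] limit_buy(price=105, qty=3): fills=#2x#1:3@101; bids=[-] asks=[#1:2@101]
After op 3 [order #3] limit_buy(price=96, qty=4): fills=none; bids=[#3:4@96] asks=[#1:2@101]
After op 4 [order #4] limit_buy(price=102, qty=4): fills=#4x#1:2@101; bids=[#4:2@102 #3:4@96] asks=[-]
After op 5 [order #5] limit_sell(price=95, qty=7): fills=#4x#5:2@102 #3x#5:4@96; bids=[-] asks=[#5:1@95]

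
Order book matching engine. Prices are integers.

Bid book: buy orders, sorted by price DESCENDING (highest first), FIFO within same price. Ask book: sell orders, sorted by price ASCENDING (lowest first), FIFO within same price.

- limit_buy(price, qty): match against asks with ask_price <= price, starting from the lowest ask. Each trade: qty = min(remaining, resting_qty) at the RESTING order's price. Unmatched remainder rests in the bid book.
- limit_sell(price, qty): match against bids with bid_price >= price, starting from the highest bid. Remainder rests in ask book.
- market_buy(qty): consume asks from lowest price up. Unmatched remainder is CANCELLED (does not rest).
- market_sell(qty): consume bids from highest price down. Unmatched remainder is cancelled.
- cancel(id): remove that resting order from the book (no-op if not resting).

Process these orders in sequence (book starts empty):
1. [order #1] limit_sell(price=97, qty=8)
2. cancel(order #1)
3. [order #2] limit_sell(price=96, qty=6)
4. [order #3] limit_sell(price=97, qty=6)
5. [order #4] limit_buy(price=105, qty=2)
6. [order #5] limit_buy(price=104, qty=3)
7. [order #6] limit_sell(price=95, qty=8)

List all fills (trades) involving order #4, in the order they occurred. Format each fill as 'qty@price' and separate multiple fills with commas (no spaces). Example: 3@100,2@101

After op 1 [order #1] limit_sell(price=97, qty=8): fills=none; bids=[-] asks=[#1:8@97]
After op 2 cancel(order #1): fills=none; bids=[-] asks=[-]
After op 3 [order #2] limit_sell(price=96, qty=6): fills=none; bids=[-] asks=[#2:6@96]
After op 4 [order #3] limit_sell(price=97, qty=6): fills=none; bids=[-] asks=[#2:6@96 #3:6@97]
After op 5 [order #4] limit_buy(price=105, qty=2): fills=#4x#2:2@96; bids=[-] asks=[#2:4@96 #3:6@97]
After op 6 [order #5] limit_buy(price=104, qty=3): fills=#5x#2:3@96; bids=[-] asks=[#2:1@96 #3:6@97]
After op 7 [order #6] limit_sell(price=95, qty=8): fills=none; bids=[-] asks=[#6:8@95 #2:1@96 #3:6@97]

Answer: 2@96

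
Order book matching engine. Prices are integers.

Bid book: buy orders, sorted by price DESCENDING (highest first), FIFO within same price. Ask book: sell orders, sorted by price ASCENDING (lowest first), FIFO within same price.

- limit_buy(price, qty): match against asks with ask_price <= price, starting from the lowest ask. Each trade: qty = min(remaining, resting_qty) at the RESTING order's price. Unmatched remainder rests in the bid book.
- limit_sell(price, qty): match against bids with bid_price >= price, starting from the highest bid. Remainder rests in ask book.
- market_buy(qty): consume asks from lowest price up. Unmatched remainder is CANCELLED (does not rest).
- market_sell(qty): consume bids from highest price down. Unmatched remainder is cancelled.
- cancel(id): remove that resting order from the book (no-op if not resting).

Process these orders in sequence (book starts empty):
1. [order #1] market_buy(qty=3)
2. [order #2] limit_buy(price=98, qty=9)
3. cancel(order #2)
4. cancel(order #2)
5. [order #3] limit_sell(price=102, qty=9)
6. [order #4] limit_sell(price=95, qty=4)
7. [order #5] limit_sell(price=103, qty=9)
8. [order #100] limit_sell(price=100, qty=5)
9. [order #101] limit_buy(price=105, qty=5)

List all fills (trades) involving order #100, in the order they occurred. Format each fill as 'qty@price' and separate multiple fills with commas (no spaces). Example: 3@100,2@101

After op 1 [order #1] market_buy(qty=3): fills=none; bids=[-] asks=[-]
After op 2 [order #2] limit_buy(price=98, qty=9): fills=none; bids=[#2:9@98] asks=[-]
After op 3 cancel(order #2): fills=none; bids=[-] asks=[-]
After op 4 cancel(order #2): fills=none; bids=[-] asks=[-]
After op 5 [order #3] limit_sell(price=102, qty=9): fills=none; bids=[-] asks=[#3:9@102]
After op 6 [order #4] limit_sell(price=95, qty=4): fills=none; bids=[-] asks=[#4:4@95 #3:9@102]
After op 7 [order #5] limit_sell(price=103, qty=9): fills=none; bids=[-] asks=[#4:4@95 #3:9@102 #5:9@103]
After op 8 [order #100] limit_sell(price=100, qty=5): fills=none; bids=[-] asks=[#4:4@95 #100:5@100 #3:9@102 #5:9@103]
After op 9 [order #101] limit_buy(price=105, qty=5): fills=#101x#4:4@95 #101x#100:1@100; bids=[-] asks=[#100:4@100 #3:9@102 #5:9@103]

Answer: 1@100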